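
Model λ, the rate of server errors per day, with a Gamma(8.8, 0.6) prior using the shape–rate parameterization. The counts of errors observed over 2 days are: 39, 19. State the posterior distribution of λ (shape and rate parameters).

Posterior: Gamma(shape=66.8, rate=2.6)

Total count ∑xᵢ = 58 over n = 2 days.
Gamma is conjugate to the Poisson likelihood: posterior is Gamma(shape = 8.8+58 = 66.8, rate = 0.6+2 = 2.6).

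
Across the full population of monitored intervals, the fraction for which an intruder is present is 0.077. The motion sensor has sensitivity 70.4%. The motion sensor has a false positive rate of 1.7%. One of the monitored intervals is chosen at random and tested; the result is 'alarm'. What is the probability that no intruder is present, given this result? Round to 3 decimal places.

P(¬H | E) ≈ 0.224

Write H for 'an intruder is present'. Prior odds H:¬H = 0.077/0.923 = 0.083424. For the 'alarm' outcome, the likelihood ratio is 0.704/0.017 = 41.412.
Posterior odds = 0.083424 × 41.412 = 3.4547, so P(H|E) = 3.4547/(1+3.4547) = 0.776. Then P(¬H|E) = 1 − 0.776 = 0.224.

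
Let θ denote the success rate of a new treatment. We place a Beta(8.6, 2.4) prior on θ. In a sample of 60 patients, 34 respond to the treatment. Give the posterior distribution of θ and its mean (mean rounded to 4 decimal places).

Posterior: Beta(42.6, 28.4); mean ≈ 0.6000

Observing 34 successes and 26 failures updates Beta(8.6, 2.4) by adding the success and failure counts to the two shape parameters: α = 8.6+34 = 42.6, β = 2.4+26 = 28.4.
E[θ | data] = 42.6/(42.6+28.4) = 0.6000.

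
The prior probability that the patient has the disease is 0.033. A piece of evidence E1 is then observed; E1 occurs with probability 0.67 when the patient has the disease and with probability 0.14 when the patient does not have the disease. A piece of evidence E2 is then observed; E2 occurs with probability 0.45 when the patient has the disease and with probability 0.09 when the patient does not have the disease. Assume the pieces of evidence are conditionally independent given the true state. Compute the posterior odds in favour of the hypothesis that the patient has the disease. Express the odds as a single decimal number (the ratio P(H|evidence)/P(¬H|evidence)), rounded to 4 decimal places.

Posterior odds ≈ 0.8166

Prior odds = 0.033/(1−0.033) = 0.034126.
Likelihood ratio for E1 = 0.67/0.14 = 4.7857.
Likelihood ratio for E2 = 0.45/0.09 = 5.0000.
Posterior odds = prior odds × LR₁ × LR₂ = 0.81659.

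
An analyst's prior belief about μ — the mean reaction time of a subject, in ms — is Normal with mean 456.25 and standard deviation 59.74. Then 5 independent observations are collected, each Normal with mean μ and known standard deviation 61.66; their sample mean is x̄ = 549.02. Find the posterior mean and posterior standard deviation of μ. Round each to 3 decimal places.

Posterior mean ≈ 532.726; posterior SD ≈ 25.037

Prior precision 1/τ₀² = 1/59.74² = 0.00028020; data precision n/σ² = 5/61.66² = 0.00131511.
Posterior precision = 0.00028020 + 0.00131511 = 0.00159531, giving posterior SD = 1/√0.00159531 = 25.037.
Posterior mean = (0.00028020·456.25 + 0.00131511·549.02) / 0.00159531 = 532.726.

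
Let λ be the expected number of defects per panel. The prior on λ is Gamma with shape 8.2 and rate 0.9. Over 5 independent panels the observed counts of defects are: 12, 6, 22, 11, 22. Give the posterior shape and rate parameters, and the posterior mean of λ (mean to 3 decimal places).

Total count ∑xᵢ = 73 over n = 5 panels.
Gamma is conjugate to the Poisson likelihood: posterior is Gamma(shape = 8.2+73 = 81.2, rate = 0.9+5 = 5.9).
E[λ | data] = 81.2/5.9 = 13.763.

Posterior: Gamma(shape=81.2, rate=5.9); mean ≈ 13.763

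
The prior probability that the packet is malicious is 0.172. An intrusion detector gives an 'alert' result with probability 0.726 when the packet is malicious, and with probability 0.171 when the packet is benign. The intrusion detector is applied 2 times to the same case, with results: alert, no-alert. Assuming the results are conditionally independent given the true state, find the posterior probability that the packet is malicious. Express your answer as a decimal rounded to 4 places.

Let H be the event that the packet is malicious; start with P(H) = 0.172. P('alert'|H) = 0.726, P('alert'|¬H) = 0.171.
Update on result 1 ('alert'): P(H) ← 0.726·0.1720 / (0.726·0.1720 + 0.171·0.8280) = 0.12487/0.26646 = 0.4686.
Update on result 2 ('no-alert'): P(H) ← 0.274·0.4686 / (0.274·0.4686 + 0.829·0.5314) = 0.12841/0.56891 = 0.2257.

Posterior P(H) ≈ 0.2257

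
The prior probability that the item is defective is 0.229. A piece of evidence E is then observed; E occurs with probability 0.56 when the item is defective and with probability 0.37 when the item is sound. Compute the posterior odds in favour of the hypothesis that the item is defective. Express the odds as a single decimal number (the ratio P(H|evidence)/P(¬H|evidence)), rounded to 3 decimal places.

Posterior odds ≈ 0.450

Prior odds = 0.229/(1−0.229) = 0.29702.
Likelihood ratio for E = 0.56/0.37 = 1.5135.
Posterior odds = prior odds × LR = 0.44954.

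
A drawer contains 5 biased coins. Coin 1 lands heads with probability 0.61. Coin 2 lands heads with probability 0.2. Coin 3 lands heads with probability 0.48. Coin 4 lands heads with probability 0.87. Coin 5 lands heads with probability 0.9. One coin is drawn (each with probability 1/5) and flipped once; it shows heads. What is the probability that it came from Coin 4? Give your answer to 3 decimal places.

Tabulate prior·likelihood by source: [1] prior 0.2, lik 0.61, product 0.1220; [2] prior 0.2, lik 0.2, product 0.04000; [3] prior 0.2, lik 0.48, product 0.09600; [4] prior 0.2, lik 0.87, product 0.1740; [5] prior 0.2, lik 0.9, product 0.1800.
Normalizing constant = 0.61200; the posterior for Coin 4 is its product over the sum, 0.1740/0.61200 = 0.284.

Posterior probability ≈ 0.284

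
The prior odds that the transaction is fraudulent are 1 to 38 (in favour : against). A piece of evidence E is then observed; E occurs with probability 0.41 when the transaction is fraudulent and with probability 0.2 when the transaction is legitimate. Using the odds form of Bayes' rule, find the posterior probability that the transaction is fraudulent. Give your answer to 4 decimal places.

Prior odds = 1/38 = 0.026316.
Likelihood ratio for E = 0.41/0.2 = 2.0500.
Posterior odds = prior odds × LR = 0.053947.
Posterior probability = odds/(1+odds) = 0.053947/1.0539 = 0.0512.

Posterior probability ≈ 0.0512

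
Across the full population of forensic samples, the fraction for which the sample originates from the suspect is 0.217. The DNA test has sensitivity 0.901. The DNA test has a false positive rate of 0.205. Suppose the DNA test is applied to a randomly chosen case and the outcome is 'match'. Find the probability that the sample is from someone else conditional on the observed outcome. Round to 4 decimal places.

Write H for 'the sample originates from the suspect'. Prior odds H:¬H = 0.217/0.783 = 0.27714. For the 'match' outcome, the likelihood ratio is 0.901/0.205 = 4.3951.
Posterior odds = 0.27714 × 4.3951 = 1.2181, so P(H|E) = 1.2181/(1+1.2181) = 0.5492. Then P(¬H|E) = 1 − 0.5492 = 0.4508.

P(¬H | E) ≈ 0.4508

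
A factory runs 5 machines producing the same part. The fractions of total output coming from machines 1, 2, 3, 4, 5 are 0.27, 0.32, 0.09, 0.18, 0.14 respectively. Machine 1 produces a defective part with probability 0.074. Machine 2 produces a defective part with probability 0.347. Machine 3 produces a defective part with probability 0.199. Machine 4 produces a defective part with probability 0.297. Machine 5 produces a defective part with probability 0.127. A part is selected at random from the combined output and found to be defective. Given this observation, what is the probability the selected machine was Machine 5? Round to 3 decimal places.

P(defective|M1) = 0.074; P(defective|M2) = 0.347; P(defective|M3) = 0.199; P(defective|M4) = 0.297; P(defective|M5) = 0.127.
Prior × likelihood for each source: 0.27·0.074=0.01998, 0.32·0.347=0.1110, 0.09·0.199=0.01791, 0.18·0.297=0.05346, 0.14·0.127=0.01778. Summing gives P(defective) = 0.22017.
P(Machine 5 | defective) = 0.01778 / 0.22017 = 0.081.

Posterior probability ≈ 0.081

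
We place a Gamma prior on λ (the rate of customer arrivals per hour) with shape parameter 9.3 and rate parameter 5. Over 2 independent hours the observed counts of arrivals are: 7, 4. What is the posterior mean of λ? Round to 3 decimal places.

The Poisson likelihood adds the total count to the shape and the number of exposure periods to the rate. Here ∑xᵢ = 11 and n = 2, so shape 9.3→20.3 and rate 5→7.
E[λ | data] = 20.3/7 = 2.900.

Posterior mean ≈ 2.900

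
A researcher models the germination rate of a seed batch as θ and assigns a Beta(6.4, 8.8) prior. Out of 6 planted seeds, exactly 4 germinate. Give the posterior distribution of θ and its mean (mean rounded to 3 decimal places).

Posterior: Beta(10.4, 10.8); mean ≈ 0.491

The binomial likelihood is conjugate to the Beta prior: with 4 successes and 2 failures, the posterior is Beta(6.4+4, 8.8+2) = Beta(10.4, 10.8).
E[θ | data] = 10.4/(10.4+10.8) = 0.491.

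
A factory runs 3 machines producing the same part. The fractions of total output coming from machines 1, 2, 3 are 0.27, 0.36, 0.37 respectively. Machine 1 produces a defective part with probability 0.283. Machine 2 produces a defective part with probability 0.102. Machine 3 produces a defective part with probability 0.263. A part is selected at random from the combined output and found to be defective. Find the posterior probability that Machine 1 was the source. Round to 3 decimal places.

P(defective|M1) = 0.283; P(defective|M2) = 0.102; P(defective|M3) = 0.263.
Prior × likelihood for each source: 0.27·0.283=0.07641, 0.36·0.102=0.03672, 0.37·0.263=0.09731. Summing gives P(defective) = 0.21044.
P(Machine 1 | defective) = 0.07641 / 0.21044 = 0.363.

Posterior probability ≈ 0.363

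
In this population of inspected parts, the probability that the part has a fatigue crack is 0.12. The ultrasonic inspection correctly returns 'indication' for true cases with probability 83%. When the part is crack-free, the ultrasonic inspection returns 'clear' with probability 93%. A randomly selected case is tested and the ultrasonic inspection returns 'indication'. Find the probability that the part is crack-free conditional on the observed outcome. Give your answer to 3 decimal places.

P(¬H | E) ≈ 0.382

Let H be the event that the part has a fatigue crack. P(H) = 0.12, so P(¬H) = 0.88. With E the 'indication' result, P(E|H) = 0.83 and P(E|¬H) = 0.07.
P(E) = 0.83·0.12 + 0.07·0.88 = 0.099600 + 0.061600 = 0.16120.
By Bayes' theorem, P(H|E) = 0.099600 / 0.16120 = 0.618. Hence P(¬H|E) = 1 − 0.618 = 0.382.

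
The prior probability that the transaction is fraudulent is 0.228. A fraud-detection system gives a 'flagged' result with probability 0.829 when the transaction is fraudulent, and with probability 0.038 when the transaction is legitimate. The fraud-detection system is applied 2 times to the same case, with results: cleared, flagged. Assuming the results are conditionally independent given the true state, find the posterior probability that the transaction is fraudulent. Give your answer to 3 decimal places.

Posterior P(H) ≈ 0.534

Let H be the event that the transaction is fraudulent; start with P(H) = 0.228. P('flagged'|H) = 0.829, P('flagged'|¬H) = 0.038.
Update on result 1 ('cleared'): P(H) ← 0.171·0.2280 / (0.171·0.2280 + 0.962·0.7720) = 0.038988/0.78165 = 0.0499.
Update on result 2 ('flagged'): P(H) ← 0.829·0.0499 / (0.829·0.0499 + 0.038·0.9501) = 0.041350/0.077454 = 0.5339.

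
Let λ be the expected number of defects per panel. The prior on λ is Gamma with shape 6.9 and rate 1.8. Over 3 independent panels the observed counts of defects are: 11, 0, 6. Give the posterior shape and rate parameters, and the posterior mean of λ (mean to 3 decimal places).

Posterior: Gamma(shape=23.9, rate=4.8); mean ≈ 4.979

The Poisson likelihood adds the total count to the shape and the number of exposure periods to the rate. Here ∑xᵢ = 17 and n = 3, so shape 6.9→23.9 and rate 1.8→4.8.
E[λ | data] = 23.9/4.8 = 4.979.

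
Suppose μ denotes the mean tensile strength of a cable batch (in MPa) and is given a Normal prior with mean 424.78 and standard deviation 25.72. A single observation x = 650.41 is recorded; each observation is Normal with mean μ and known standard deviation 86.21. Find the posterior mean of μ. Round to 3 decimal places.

Posterior mean ≈ 443.221

With known σ, the Normal prior is conjugate. Weight on the data is w = (n/σ²)/(n/σ² + 1/τ₀²) = 0.00013455/(0.00013455+0.00151167) = 0.081733.
Posterior mean = w·x̄ + (1−w)·μ₀ = 0.081733·650.41 + 0.91827·424.78 = 443.221.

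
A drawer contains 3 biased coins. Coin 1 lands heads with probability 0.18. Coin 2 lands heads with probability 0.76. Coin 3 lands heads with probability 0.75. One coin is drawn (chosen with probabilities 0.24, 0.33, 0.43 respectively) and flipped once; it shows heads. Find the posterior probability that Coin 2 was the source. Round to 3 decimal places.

Tabulate prior·likelihood by source: [1] prior 0.24, lik 0.18, product 0.04320; [2] prior 0.33, lik 0.76, product 0.2508; [3] prior 0.43, lik 0.75, product 0.3225.
Normalizing constant = 0.61650; the posterior for Coin 2 is its product over the sum, 0.2508/0.61650 = 0.407.

Posterior probability ≈ 0.407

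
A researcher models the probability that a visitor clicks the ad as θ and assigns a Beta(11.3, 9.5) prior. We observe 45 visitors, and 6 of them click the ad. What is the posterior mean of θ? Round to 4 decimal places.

The binomial likelihood is conjugate to the Beta prior: with 6 successes and 39 failures, the posterior is Beta(11.3+6, 9.5+39) = Beta(17.3, 48.5).
Posterior mean = α/(α+β) = 17.3/65.8 = 0.2629.

Posterior mean ≈ 0.2629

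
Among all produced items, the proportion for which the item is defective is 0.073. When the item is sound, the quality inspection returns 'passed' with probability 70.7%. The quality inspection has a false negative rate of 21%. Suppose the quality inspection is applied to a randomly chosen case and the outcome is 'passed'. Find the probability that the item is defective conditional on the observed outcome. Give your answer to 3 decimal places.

Write H for 'the item is defective'. Prior odds H:¬H = 0.073/0.927 = 0.078749. For the 'passed' outcome, the likelihood ratio is 0.21/0.707 = 0.29703.
Posterior odds = 0.078749 × 0.29703 = 0.023391, so P(H|E) = 0.023391/(1+0.023391) = 0.023.

P(H | E) ≈ 0.023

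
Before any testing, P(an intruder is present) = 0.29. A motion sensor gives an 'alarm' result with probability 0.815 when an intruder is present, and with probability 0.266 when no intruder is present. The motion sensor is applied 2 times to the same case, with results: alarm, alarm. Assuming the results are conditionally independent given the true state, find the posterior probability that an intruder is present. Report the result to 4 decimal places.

Posterior P(H) ≈ 0.7931

Let H be the event that an intruder is present; start with P(H) = 0.29. P('alarm'|H) = 0.815, P('alarm'|¬H) = 0.266.
Update on result 1 ('alarm'): P(H) ← 0.815·0.2900 / (0.815·0.2900 + 0.266·0.7100) = 0.23635/0.42521 = 0.5558.
Update on result 2 ('alarm'): P(H) ← 0.815·0.5558 / (0.815·0.5558 + 0.266·0.4442) = 0.45301/0.57116 = 0.7931.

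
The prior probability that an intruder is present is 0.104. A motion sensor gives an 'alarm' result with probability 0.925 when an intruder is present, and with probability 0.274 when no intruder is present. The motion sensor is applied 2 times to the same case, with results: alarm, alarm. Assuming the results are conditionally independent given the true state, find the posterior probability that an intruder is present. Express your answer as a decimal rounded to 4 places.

With H the event that an intruder is present, the joint likelihood of the observed sequence is P(data|H) = 0.925·0.925 = 0.85563 and P(data|¬H) = 0.274·0.274 = 0.075076.
Bayes: P(H|data) = 0.104·0.85563 / (0.104·0.85563 + 0.896·0.075076) = 0.088985/0.15625 = 0.5695.

Posterior P(H) ≈ 0.5695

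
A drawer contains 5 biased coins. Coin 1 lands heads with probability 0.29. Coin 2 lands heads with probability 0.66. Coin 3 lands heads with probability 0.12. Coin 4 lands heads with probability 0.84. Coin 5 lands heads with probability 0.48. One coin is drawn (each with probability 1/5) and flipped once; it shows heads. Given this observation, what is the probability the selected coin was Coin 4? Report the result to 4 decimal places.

Posterior probability ≈ 0.3515

P(heads|C1) = 0.29; P(heads|C2) = 0.66; P(heads|C3) = 0.12; P(heads|C4) = 0.84; P(heads|C5) = 0.48.
Prior × likelihood for each source: 0.2·0.29=0.05800, 0.2·0.66=0.1320, 0.2·0.12=0.02400, 0.2·0.84=0.1680, 0.2·0.48=0.09600. Summing gives P(heads) = 0.47800.
P(Coin 4 | heads) = 0.1680 / 0.47800 = 0.3515.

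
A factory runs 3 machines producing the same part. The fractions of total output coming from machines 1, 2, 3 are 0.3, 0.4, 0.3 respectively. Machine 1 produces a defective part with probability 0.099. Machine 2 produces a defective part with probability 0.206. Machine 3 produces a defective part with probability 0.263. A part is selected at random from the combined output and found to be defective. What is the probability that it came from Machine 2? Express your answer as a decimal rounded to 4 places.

Posterior probability ≈ 0.4314

P(defective|M1) = 0.099; P(defective|M2) = 0.206; P(defective|M3) = 0.263.
Prior × likelihood for each source: 0.3·0.099=0.02970, 0.4·0.206=0.08240, 0.3·0.263=0.07890. Summing gives P(defective) = 0.19100.
P(Machine 2 | defective) = 0.08240 / 0.19100 = 0.4314.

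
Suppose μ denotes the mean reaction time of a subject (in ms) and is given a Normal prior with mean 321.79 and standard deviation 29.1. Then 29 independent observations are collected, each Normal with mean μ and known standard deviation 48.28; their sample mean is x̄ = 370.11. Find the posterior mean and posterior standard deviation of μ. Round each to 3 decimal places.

Posterior mean ≈ 365.921; posterior SD ≈ 8.568

Prior precision 1/τ₀² = 1/29.1² = 0.00118090; data precision n/σ² = 29/48.28² = 0.0124412.
Posterior precision = 0.00118090 + 0.0124412 = 0.0136221, giving posterior SD = 1/√0.0136221 = 8.568.
Posterior mean = (0.00118090·321.79 + 0.0124412·370.11) / 0.0136221 = 365.921.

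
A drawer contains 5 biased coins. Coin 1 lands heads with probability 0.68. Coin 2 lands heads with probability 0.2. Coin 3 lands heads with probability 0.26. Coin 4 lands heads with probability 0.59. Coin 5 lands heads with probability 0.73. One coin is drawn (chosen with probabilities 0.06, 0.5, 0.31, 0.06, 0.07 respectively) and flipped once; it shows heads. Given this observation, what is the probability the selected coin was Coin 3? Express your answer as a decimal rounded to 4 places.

P(heads|C1) = 0.68; P(heads|C2) = 0.2; P(heads|C3) = 0.26; P(heads|C4) = 0.59; P(heads|C5) = 0.73.
Prior × likelihood for each source: 0.06·0.68=0.04080, 0.5·0.2=0.1000, 0.31·0.26=0.08060, 0.06·0.59=0.03540, 0.07·0.73=0.05110. Summing gives P(heads) = 0.30790.
P(Coin 3 | heads) = 0.08060 / 0.30790 = 0.2618.

Posterior probability ≈ 0.2618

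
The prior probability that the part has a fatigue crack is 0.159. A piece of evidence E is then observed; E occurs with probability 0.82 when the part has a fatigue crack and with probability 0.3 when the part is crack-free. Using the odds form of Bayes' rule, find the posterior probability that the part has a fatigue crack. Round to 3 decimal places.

Prior odds = 0.159/(1−0.159) = 0.18906. In log-odds, ln(0.18906) = -1.6657.
Add log likelihood ratio: ln(2.7333) = 1.0055.
Posterior log-odds = -0.66017, so posterior odds = exp(-0.66017) = 0.51677. Converting, P(H|E) = 0.51677/1.5168 = 0.341.

Posterior probability ≈ 0.341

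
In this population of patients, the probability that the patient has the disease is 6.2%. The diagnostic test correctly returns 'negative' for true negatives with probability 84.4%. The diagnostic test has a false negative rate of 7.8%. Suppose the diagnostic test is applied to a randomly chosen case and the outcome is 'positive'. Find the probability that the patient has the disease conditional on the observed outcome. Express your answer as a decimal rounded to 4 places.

Write H for 'the patient has the disease'. Prior odds H:¬H = 0.062/0.938 = 0.066098. For the 'positive' outcome, the likelihood ratio is 0.922/0.156 = 5.9103.
Posterior odds = 0.066098 × 5.9103 = 0.39066, so P(H|E) = 0.39066/(1+0.39066) = 0.2809.

P(H | E) ≈ 0.2809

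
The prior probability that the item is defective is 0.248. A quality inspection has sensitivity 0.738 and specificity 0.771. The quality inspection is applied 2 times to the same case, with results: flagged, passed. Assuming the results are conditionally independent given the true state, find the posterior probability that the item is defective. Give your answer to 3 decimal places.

Let H be the event that the item is defective; start with P(H) = 0.248. P('flagged'|H) = 0.738, P('flagged'|¬H) = 0.229.
Update on result 1 ('flagged'): P(H) ← 0.738·0.2480 / (0.738·0.2480 + 0.229·0.7520) = 0.18302/0.35523 = 0.5152.
Update on result 2 ('passed'): P(H) ← 0.262·0.5152 / (0.262·0.5152 + 0.771·0.4848) = 0.13499/0.50875 = 0.2653.

Posterior P(H) ≈ 0.265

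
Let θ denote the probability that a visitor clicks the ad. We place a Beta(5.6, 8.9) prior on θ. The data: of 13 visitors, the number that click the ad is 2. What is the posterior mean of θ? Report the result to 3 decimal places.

Observing 2 successes and 11 failures updates Beta(5.6, 8.9) by adding the success and failure counts to the two shape parameters: α = 5.6+2 = 7.6, β = 8.9+11 = 19.9.
E[θ | data] = 7.6/(7.6+19.9) = 0.276.

Posterior mean ≈ 0.276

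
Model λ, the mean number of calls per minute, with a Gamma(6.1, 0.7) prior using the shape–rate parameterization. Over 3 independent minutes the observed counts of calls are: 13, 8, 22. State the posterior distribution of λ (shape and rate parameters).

Total count ∑xᵢ = 43 over n = 3 minutes.
Gamma is conjugate to the Poisson likelihood: posterior is Gamma(shape = 6.1+43 = 49.1, rate = 0.7+3 = 3.7).

Posterior: Gamma(shape=49.1, rate=3.7)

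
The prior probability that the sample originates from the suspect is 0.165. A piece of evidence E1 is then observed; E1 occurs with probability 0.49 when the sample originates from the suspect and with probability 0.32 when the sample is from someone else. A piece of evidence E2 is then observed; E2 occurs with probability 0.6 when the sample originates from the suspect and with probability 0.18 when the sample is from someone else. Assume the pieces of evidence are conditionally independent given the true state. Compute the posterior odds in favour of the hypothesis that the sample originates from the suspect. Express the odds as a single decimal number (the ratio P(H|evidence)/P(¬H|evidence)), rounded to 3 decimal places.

Prior odds = 0.165/(1−0.165) = 0.19760.
Likelihood ratio for E1 = 0.49/0.32 = 1.5312.
Likelihood ratio for E2 = 0.6/0.18 = 3.3333.
Posterior odds = prior odds × LR₁ × LR₂ = 1.0086.

Posterior odds ≈ 1.009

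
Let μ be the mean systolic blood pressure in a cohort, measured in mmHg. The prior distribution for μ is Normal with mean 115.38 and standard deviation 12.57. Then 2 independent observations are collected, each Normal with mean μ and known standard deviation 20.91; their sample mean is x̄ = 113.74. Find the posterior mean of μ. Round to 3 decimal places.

Posterior mean ≈ 114.692

Prior precision 1/τ₀² = 1/12.57² = 0.00632892; data precision n/σ² = 2/20.91² = 0.00457427.
Posterior precision = 0.00632892 + 0.00457427 = 0.0109032.
Posterior mean = (0.00632892·115.38 + 0.00457427·113.74) / 0.0109032 = 114.692.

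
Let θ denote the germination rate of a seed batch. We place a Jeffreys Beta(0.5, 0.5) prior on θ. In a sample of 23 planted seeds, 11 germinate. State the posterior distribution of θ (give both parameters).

The binomial likelihood is conjugate to the Beta prior: with 11 successes and 12 failures, the posterior is Beta(0.5+11, 0.5+12) = Beta(11.5, 12.5).

Posterior: Beta(11.5, 12.5)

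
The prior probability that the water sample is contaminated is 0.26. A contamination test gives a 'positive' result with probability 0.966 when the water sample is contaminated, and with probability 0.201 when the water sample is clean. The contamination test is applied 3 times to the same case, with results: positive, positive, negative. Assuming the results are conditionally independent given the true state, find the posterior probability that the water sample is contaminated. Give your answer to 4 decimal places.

Let H be the event that the water sample is contaminated; start with P(H) = 0.26. P('positive'|H) = 0.966, P('positive'|¬H) = 0.201.
Update on result 1 ('positive'): P(H) ← 0.966·0.2600 / (0.966·0.2600 + 0.201·0.7400) = 0.25116/0.39990 = 0.6281.
Update on result 2 ('positive'): P(H) ← 0.966·0.6281 / (0.966·0.6281 + 0.201·0.3719) = 0.60670/0.68146 = 0.8903.
Update on result 3 ('negative'): P(H) ← 0.034·0.8903 / (0.034·0.8903 + 0.799·0.1097) = 0.030270/0.11792 = 0.2567.

Posterior P(H) ≈ 0.2567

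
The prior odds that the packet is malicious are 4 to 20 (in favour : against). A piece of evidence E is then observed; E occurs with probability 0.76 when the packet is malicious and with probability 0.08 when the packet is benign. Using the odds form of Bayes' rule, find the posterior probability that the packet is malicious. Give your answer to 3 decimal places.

Prior odds = 4/20 = 0.20000. In log-odds, ln(0.20000) = -1.6094.
Add log likelihood ratio: ln(9.5000) = 2.2513.
Posterior log-odds = 0.64185, so posterior odds = exp(0.64185) = 1.9000. Converting, P(H|E) = 1.9000/2.9000 = 0.655.

Posterior probability ≈ 0.655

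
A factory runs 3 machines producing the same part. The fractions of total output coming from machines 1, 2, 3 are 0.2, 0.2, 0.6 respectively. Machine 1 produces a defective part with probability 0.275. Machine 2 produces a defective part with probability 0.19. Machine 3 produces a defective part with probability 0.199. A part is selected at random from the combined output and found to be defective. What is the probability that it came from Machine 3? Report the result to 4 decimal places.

Posterior probability ≈ 0.5621

P(defective|M1) = 0.275; P(defective|M2) = 0.19; P(defective|M3) = 0.199.
Prior × likelihood for each source: 0.2·0.275=0.05500, 0.2·0.19=0.03800, 0.6·0.199=0.1194. Summing gives P(defective) = 0.21240.
P(Machine 3 | defective) = 0.1194 / 0.21240 = 0.5621.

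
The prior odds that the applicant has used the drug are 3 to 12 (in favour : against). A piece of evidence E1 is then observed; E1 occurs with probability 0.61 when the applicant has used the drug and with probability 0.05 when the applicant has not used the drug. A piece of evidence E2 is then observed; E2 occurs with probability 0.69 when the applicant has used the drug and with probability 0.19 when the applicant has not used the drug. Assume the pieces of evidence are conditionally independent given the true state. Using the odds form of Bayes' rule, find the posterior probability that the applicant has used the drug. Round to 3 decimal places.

Prior odds = 3/12 = 0.25000. In log-odds, ln(0.25000) = -1.3863.
Add log likelihood ratios: ln(12.200) + ln(3.6316) = 3.7911.
Posterior log-odds = 2.4048, so posterior odds = exp(2.4048) = 11.076. Converting, P(H|E) = 11.076/12.076 = 0.917.

Posterior probability ≈ 0.917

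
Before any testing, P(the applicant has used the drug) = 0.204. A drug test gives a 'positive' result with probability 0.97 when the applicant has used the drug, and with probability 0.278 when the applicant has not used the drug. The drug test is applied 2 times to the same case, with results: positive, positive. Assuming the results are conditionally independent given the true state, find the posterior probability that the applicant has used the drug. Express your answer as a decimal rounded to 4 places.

With H the event that the applicant has used the drug, the joint likelihood of the observed sequence is P(data|H) = 0.97·0.97 = 0.94090 and P(data|¬H) = 0.278·0.278 = 0.077284.
Bayes: P(H|data) = 0.204·0.94090 / (0.204·0.94090 + 0.796·0.077284) = 0.19194/0.25346 = 0.7573.

Posterior P(H) ≈ 0.7573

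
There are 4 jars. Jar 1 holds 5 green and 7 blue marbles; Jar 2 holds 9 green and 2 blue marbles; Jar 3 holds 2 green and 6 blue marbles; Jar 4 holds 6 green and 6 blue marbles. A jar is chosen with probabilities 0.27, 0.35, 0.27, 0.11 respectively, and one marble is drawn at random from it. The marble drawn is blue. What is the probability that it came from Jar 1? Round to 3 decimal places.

Tabulate prior·likelihood by source: [1] prior 0.27, lik 0.5833, product 0.1575; [2] prior 0.35, lik 0.1818, product 0.06364; [3] prior 0.27, lik 0.75, product 0.2025; [4] prior 0.11, lik 0.5, product 0.05500.
Normalizing constant = 0.47864; the posterior for Jar 1 is its product over the sum, 0.1575/0.47864 = 0.329.

Posterior probability ≈ 0.329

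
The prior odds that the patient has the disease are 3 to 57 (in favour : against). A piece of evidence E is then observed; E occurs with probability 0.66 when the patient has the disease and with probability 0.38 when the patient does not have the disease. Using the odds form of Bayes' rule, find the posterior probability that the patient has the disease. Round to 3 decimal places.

Posterior probability ≈ 0.084

Prior odds = 3/57 = 0.052632.
Likelihood ratio for E = 0.66/0.38 = 1.7368.
Posterior odds = prior odds × LR = 0.091413.
Posterior probability = odds/(1+odds) = 0.091413/1.0914 = 0.084.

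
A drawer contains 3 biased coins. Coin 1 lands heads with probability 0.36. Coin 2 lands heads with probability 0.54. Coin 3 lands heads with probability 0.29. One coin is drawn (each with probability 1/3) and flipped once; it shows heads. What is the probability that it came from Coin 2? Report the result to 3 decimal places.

Posterior probability ≈ 0.454

Tabulate prior·likelihood by source: [1] prior 0.333333, lik 0.36, product 0.1200; [2] prior 0.333333, lik 0.54, product 0.1800; [3] prior 0.333333, lik 0.29, product 0.09667.
Normalizing constant = 0.39667; the posterior for Coin 2 is its product over the sum, 0.1800/0.39667 = 0.454.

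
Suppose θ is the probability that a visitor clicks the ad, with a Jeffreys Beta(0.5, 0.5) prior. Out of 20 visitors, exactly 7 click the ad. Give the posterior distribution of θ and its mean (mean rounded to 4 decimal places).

Posterior: Beta(7.5, 13.5); mean ≈ 0.3571

Observing 7 successes and 13 failures updates Beta(0.5, 0.5) by adding the success and failure counts to the two shape parameters: α = 0.5+7 = 7.5, β = 0.5+13 = 13.5.
Posterior mean = α/(α+β) = 7.5/21 = 0.3571.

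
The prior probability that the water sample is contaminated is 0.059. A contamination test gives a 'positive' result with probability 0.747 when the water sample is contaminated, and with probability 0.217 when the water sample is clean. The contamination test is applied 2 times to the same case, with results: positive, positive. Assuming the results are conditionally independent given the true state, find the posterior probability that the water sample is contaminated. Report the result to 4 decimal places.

With H the event that the water sample is contaminated, the joint likelihood of the observed sequence is P(data|H) = 0.747·0.747 = 0.55801 and P(data|¬H) = 0.217·0.217 = 0.047089.
Bayes: P(H|data) = 0.059·0.55801 / (0.059·0.55801 + 0.941·0.047089) = 0.032923/0.077233 = 0.4263.

Posterior P(H) ≈ 0.4263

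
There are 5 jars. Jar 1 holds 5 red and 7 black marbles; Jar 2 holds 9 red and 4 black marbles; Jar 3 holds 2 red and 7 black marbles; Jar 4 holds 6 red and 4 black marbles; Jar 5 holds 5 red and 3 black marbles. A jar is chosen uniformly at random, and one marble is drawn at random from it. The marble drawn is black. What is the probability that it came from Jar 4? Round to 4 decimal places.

Posterior probability ≈ 0.1637

Tabulate prior·likelihood by source: [1] prior 0.2, lik 0.5833, product 0.1167; [2] prior 0.2, lik 0.3077, product 0.06154; [3] prior 0.2, lik 0.7778, product 0.1556; [4] prior 0.2, lik 0.4, product 0.08000; [5] prior 0.2, lik 0.375, product 0.07500.
Normalizing constant = 0.48876; the posterior for Jar 4 is its product over the sum, 0.08000/0.48876 = 0.1637.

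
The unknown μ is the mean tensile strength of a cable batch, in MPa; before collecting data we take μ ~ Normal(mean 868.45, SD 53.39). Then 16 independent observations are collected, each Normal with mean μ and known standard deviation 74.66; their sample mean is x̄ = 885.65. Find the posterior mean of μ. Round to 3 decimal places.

Prior precision 1/τ₀² = 1/53.39² = 0.00035082; data precision n/σ² = 16/74.66² = 0.00287041.
Posterior precision = 0.00035082 + 0.00287041 = 0.00322123.
Posterior mean = (0.00035082·868.45 + 0.00287041·885.65) / 0.00322123 = 883.777.

Posterior mean ≈ 883.777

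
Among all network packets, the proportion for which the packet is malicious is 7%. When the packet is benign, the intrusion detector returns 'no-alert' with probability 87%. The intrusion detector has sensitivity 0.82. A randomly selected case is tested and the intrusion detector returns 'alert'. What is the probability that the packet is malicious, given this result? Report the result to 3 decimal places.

Let H be the event that the packet is malicious. P(H) = 0.07, so P(¬H) = 0.93. With E the 'alert' result, P(E|H) = 0.82 and P(E|¬H) = 0.13.
P(E) = 0.82·0.07 + 0.13·0.93 = 0.057400 + 0.12090 = 0.17830.
By Bayes' theorem, P(H|E) = 0.057400 / 0.17830 = 0.322.

P(H | E) ≈ 0.322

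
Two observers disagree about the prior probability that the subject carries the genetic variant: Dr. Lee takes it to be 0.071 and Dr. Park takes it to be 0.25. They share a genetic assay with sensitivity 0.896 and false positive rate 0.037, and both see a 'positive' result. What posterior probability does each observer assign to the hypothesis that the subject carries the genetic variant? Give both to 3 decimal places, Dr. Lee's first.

P('+'|H) = 0.896, P('+'|¬H) = 0.037.
Dr. Lee: numerator 0.896·0.071 = 0.063616; evidence = 0.063616+0.037·0.929 = 0.097989; posterior = 0.649.
Dr. Park: numerator 0.896·0.25 = 0.22400; evidence = 0.22400+0.037·0.75 = 0.25175; posterior = 0.890.

Dr. Lee: 0.649; Dr. Park: 0.890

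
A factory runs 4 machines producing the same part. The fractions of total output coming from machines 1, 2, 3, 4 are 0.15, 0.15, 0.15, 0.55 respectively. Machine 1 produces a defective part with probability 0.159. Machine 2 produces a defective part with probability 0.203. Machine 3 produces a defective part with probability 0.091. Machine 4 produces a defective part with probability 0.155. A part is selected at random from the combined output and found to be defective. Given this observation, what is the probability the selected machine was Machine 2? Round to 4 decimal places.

Tabulate prior·likelihood by source: [1] prior 0.15, lik 0.159, product 0.02385; [2] prior 0.15, lik 0.203, product 0.03045; [3] prior 0.15, lik 0.091, product 0.01365; [4] prior 0.55, lik 0.155, product 0.08525.
Normalizing constant = 0.15320; the posterior for Machine 2 is its product over the sum, 0.03045/0.15320 = 0.1988.

Posterior probability ≈ 0.1988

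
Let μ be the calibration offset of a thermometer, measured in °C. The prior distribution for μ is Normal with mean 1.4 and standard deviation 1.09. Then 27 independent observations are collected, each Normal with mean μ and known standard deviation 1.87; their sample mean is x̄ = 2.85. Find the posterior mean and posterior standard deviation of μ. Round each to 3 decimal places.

With known σ, the Normal prior is conjugate. Weight on the data is w = (n/σ²)/(n/σ² + 1/τ₀²) = 7.72112/(7.72112+0.841680) = 0.90171.
Posterior mean = w·x̄ + (1−w)·μ₀ = 0.90171·2.85 + 0.098295·1.4 = 2.707. Posterior variance = 1/(7.72112+0.841680) = 0.116784, so SD = 0.342.

Posterior mean ≈ 2.707; posterior SD ≈ 0.342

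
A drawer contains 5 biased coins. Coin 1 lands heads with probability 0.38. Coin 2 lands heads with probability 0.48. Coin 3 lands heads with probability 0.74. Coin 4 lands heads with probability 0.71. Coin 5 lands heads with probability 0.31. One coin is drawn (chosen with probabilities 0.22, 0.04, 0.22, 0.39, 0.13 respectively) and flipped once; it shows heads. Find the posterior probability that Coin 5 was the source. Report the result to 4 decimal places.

P(heads|C1) = 0.38; P(heads|C2) = 0.48; P(heads|C3) = 0.74; P(heads|C4) = 0.71; P(heads|C5) = 0.31.
Prior × likelihood for each source: 0.22·0.38=0.08360, 0.04·0.48=0.01920, 0.22·0.74=0.1628, 0.39·0.71=0.2769, 0.13·0.31=0.04030. Summing gives P(heads) = 0.58280.
P(Coin 5 | heads) = 0.04030 / 0.58280 = 0.0691.

Posterior probability ≈ 0.0691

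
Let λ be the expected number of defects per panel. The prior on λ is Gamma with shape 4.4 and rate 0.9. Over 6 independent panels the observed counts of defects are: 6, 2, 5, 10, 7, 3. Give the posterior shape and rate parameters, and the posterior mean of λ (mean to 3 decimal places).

The Poisson likelihood adds the total count to the shape and the number of exposure periods to the rate. Here ∑xᵢ = 33 and n = 6, so shape 4.4→37.4 and rate 0.9→6.9.
Posterior mean = shape/rate = 37.4/6.9 = 5.420.

Posterior: Gamma(shape=37.4, rate=6.9); mean ≈ 5.420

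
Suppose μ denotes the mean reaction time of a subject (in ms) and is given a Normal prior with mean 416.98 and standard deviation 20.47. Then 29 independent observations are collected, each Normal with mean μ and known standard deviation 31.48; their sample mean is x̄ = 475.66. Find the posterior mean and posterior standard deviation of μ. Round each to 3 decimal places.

Posterior mean ≈ 471.235; posterior SD ≈ 5.621

With known σ, the Normal prior is conjugate. Weight on the data is w = (n/σ²)/(n/σ² + 1/τ₀²) = 0.0292637/(0.0292637+0.00238652) = 0.92460.
Posterior mean = w·x̄ + (1−w)·μ₀ = 0.92460·475.66 + 0.075403·416.98 = 471.235. Posterior variance = 1/(0.0292637+0.00238652) = 31.5954, so SD = 5.621.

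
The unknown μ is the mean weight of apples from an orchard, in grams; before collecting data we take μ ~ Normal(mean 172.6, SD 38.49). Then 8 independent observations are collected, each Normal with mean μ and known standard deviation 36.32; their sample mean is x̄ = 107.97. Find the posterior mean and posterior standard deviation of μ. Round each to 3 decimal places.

Posterior mean ≈ 114.443; posterior SD ≈ 12.181

With known σ, the Normal prior is conjugate. Weight on the data is w = (n/σ²)/(n/σ² + 1/τ₀²) = 0.00606455/(0.00606455+0.00067500) = 0.89984.
Posterior mean = w·x̄ + (1−w)·μ₀ = 0.89984·107.97 + 0.10016·172.6 = 114.443. Posterior variance = 1/(0.00606455+0.00067500) = 148.378, so SD = 12.181.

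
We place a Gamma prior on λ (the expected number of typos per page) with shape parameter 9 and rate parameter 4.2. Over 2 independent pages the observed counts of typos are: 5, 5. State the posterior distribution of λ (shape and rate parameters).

Posterior: Gamma(shape=19, rate=6.2)

The Poisson likelihood adds the total count to the shape and the number of exposure periods to the rate. Here ∑xᵢ = 10 and n = 2, so shape 9→19 and rate 4.2→6.2.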